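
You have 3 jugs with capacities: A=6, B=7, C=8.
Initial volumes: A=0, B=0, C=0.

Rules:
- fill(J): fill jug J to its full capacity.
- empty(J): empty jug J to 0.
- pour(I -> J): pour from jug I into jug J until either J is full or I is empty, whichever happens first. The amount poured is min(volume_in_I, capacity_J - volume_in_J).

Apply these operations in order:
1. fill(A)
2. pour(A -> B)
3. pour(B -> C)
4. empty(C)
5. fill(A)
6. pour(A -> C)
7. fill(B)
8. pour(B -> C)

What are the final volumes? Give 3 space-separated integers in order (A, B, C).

Answer: 0 5 8

Derivation:
Step 1: fill(A) -> (A=6 B=0 C=0)
Step 2: pour(A -> B) -> (A=0 B=6 C=0)
Step 3: pour(B -> C) -> (A=0 B=0 C=6)
Step 4: empty(C) -> (A=0 B=0 C=0)
Step 5: fill(A) -> (A=6 B=0 C=0)
Step 6: pour(A -> C) -> (A=0 B=0 C=6)
Step 7: fill(B) -> (A=0 B=7 C=6)
Step 8: pour(B -> C) -> (A=0 B=5 C=8)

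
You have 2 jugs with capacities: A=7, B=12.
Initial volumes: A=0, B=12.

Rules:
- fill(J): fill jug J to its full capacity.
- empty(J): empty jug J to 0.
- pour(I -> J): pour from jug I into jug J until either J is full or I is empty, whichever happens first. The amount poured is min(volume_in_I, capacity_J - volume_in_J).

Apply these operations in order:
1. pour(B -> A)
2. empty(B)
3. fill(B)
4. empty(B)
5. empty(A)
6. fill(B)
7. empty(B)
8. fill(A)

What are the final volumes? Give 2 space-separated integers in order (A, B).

Answer: 7 0

Derivation:
Step 1: pour(B -> A) -> (A=7 B=5)
Step 2: empty(B) -> (A=7 B=0)
Step 3: fill(B) -> (A=7 B=12)
Step 4: empty(B) -> (A=7 B=0)
Step 5: empty(A) -> (A=0 B=0)
Step 6: fill(B) -> (A=0 B=12)
Step 7: empty(B) -> (A=0 B=0)
Step 8: fill(A) -> (A=7 B=0)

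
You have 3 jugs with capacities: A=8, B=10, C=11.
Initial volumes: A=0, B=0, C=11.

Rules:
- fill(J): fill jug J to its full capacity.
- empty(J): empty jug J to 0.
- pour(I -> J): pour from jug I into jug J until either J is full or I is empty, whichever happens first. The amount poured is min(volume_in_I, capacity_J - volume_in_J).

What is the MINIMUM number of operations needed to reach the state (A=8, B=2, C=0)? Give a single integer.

Answer: 3

Derivation:
BFS from (A=0, B=0, C=11). One shortest path:
  1. fill(B) -> (A=0 B=10 C=11)
  2. empty(C) -> (A=0 B=10 C=0)
  3. pour(B -> A) -> (A=8 B=2 C=0)
Reached target in 3 moves.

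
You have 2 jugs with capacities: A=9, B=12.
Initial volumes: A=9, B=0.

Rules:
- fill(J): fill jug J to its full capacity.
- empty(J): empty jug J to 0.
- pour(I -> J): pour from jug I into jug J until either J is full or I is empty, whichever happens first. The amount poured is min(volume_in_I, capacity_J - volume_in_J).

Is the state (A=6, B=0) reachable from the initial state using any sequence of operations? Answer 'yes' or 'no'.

BFS from (A=9, B=0):
  1. pour(A -> B) -> (A=0 B=9)
  2. fill(A) -> (A=9 B=9)
  3. pour(A -> B) -> (A=6 B=12)
  4. empty(B) -> (A=6 B=0)
Target reached → yes.

Answer: yes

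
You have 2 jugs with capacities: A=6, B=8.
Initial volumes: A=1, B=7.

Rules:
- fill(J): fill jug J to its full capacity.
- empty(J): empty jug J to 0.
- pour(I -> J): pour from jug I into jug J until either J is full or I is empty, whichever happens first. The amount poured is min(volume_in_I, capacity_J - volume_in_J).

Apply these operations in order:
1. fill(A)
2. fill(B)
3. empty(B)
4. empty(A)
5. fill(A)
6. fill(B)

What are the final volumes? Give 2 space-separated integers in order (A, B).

Step 1: fill(A) -> (A=6 B=7)
Step 2: fill(B) -> (A=6 B=8)
Step 3: empty(B) -> (A=6 B=0)
Step 4: empty(A) -> (A=0 B=0)
Step 5: fill(A) -> (A=6 B=0)
Step 6: fill(B) -> (A=6 B=8)

Answer: 6 8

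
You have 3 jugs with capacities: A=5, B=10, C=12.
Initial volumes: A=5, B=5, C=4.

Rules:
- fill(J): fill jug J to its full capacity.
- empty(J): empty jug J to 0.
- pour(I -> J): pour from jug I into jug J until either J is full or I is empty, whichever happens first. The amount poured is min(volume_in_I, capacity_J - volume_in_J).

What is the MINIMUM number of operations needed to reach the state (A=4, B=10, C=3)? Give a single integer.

Answer: 8

Derivation:
BFS from (A=5, B=5, C=4). One shortest path:
  1. empty(A) -> (A=0 B=5 C=4)
  2. pour(C -> A) -> (A=4 B=5 C=0)
  3. pour(B -> C) -> (A=4 B=0 C=5)
  4. fill(B) -> (A=4 B=10 C=5)
  5. pour(B -> C) -> (A=4 B=3 C=12)
  6. empty(C) -> (A=4 B=3 C=0)
  7. pour(B -> C) -> (A=4 B=0 C=3)
  8. fill(B) -> (A=4 B=10 C=3)
Reached target in 8 moves.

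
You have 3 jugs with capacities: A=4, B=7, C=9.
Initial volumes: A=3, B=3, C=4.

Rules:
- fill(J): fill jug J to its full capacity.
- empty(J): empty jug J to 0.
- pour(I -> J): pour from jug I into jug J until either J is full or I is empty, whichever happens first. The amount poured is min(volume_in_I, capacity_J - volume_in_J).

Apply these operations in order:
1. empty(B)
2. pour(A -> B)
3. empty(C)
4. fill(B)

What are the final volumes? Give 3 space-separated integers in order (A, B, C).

Answer: 0 7 0

Derivation:
Step 1: empty(B) -> (A=3 B=0 C=4)
Step 2: pour(A -> B) -> (A=0 B=3 C=4)
Step 3: empty(C) -> (A=0 B=3 C=0)
Step 4: fill(B) -> (A=0 B=7 C=0)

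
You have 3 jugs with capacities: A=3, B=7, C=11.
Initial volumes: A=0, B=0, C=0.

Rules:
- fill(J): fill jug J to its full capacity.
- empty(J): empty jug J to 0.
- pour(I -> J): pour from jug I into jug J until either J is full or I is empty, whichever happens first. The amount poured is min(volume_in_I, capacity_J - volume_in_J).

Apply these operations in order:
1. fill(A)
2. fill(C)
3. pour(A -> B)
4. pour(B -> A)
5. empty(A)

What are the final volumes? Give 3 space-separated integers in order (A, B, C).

Step 1: fill(A) -> (A=3 B=0 C=0)
Step 2: fill(C) -> (A=3 B=0 C=11)
Step 3: pour(A -> B) -> (A=0 B=3 C=11)
Step 4: pour(B -> A) -> (A=3 B=0 C=11)
Step 5: empty(A) -> (A=0 B=0 C=11)

Answer: 0 0 11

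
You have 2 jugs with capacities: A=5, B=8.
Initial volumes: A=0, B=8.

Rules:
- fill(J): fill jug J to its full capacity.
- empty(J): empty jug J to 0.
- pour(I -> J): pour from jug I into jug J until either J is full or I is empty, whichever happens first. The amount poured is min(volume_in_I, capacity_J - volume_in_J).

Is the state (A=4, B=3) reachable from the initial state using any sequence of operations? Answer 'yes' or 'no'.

Answer: no

Derivation:
BFS explored all 26 reachable states.
Reachable set includes: (0,0), (0,1), (0,2), (0,3), (0,4), (0,5), (0,6), (0,7), (0,8), (1,0), (1,8), (2,0) ...
Target (A=4, B=3) not in reachable set → no.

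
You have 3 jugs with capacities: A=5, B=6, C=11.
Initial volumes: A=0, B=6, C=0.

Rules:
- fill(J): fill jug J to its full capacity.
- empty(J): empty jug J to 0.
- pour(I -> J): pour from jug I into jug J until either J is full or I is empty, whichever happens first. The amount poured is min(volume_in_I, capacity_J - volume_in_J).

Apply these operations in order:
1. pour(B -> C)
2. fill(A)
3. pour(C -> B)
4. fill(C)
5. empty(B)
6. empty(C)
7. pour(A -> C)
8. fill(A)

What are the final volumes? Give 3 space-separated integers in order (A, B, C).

Step 1: pour(B -> C) -> (A=0 B=0 C=6)
Step 2: fill(A) -> (A=5 B=0 C=6)
Step 3: pour(C -> B) -> (A=5 B=6 C=0)
Step 4: fill(C) -> (A=5 B=6 C=11)
Step 5: empty(B) -> (A=5 B=0 C=11)
Step 6: empty(C) -> (A=5 B=0 C=0)
Step 7: pour(A -> C) -> (A=0 B=0 C=5)
Step 8: fill(A) -> (A=5 B=0 C=5)

Answer: 5 0 5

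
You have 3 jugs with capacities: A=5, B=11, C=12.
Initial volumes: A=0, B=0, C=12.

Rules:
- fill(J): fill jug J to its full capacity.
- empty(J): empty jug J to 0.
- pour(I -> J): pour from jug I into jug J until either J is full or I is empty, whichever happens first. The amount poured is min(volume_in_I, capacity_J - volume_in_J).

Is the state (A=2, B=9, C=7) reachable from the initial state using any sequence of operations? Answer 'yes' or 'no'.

Answer: no

Derivation:
BFS explored all 496 reachable states.
Reachable set includes: (0,0,0), (0,0,1), (0,0,2), (0,0,3), (0,0,4), (0,0,5), (0,0,6), (0,0,7), (0,0,8), (0,0,9), (0,0,10), (0,0,11) ...
Target (A=2, B=9, C=7) not in reachable set → no.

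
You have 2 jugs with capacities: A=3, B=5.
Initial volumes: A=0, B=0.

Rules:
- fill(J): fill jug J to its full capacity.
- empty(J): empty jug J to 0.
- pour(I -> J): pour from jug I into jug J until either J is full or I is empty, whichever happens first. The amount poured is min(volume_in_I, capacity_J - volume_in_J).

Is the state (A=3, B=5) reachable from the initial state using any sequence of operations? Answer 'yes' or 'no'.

Answer: yes

Derivation:
BFS from (A=0, B=0):
  1. fill(A) -> (A=3 B=0)
  2. fill(B) -> (A=3 B=5)
Target reached → yes.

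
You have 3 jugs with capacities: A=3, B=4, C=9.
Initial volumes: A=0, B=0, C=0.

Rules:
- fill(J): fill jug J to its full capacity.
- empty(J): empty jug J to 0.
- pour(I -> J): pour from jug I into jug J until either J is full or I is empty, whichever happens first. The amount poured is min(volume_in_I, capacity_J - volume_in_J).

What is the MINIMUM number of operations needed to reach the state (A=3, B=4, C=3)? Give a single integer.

BFS from (A=0, B=0, C=0). One shortest path:
  1. fill(A) -> (A=3 B=0 C=0)
  2. fill(B) -> (A=3 B=4 C=0)
  3. pour(A -> C) -> (A=0 B=4 C=3)
  4. fill(A) -> (A=3 B=4 C=3)
Reached target in 4 moves.

Answer: 4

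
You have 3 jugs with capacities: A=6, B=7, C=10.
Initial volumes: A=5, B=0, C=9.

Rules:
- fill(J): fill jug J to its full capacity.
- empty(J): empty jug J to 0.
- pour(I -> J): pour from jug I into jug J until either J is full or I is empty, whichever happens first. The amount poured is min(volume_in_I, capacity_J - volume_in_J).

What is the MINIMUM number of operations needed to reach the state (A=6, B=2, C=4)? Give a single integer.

Answer: 5

Derivation:
BFS from (A=5, B=0, C=9). One shortest path:
  1. fill(B) -> (A=5 B=7 C=9)
  2. empty(C) -> (A=5 B=7 C=0)
  3. pour(A -> C) -> (A=0 B=7 C=5)
  4. pour(B -> C) -> (A=0 B=2 C=10)
  5. pour(C -> A) -> (A=6 B=2 C=4)
Reached target in 5 moves.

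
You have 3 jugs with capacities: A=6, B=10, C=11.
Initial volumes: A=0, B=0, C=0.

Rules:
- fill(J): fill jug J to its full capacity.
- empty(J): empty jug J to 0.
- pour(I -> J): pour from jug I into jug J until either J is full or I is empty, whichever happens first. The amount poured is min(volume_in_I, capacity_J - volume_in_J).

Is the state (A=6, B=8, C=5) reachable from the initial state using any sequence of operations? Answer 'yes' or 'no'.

BFS from (A=0, B=0, C=0):
  1. fill(B) -> (A=0 B=10 C=0)
  2. fill(C) -> (A=0 B=10 C=11)
  3. pour(B -> A) -> (A=6 B=4 C=11)
  4. empty(A) -> (A=0 B=4 C=11)
  5. pour(B -> A) -> (A=4 B=0 C=11)
  6. fill(B) -> (A=4 B=10 C=11)
  7. pour(B -> A) -> (A=6 B=8 C=11)
  8. empty(A) -> (A=0 B=8 C=11)
  9. pour(C -> A) -> (A=6 B=8 C=5)
Target reached → yes.

Answer: yes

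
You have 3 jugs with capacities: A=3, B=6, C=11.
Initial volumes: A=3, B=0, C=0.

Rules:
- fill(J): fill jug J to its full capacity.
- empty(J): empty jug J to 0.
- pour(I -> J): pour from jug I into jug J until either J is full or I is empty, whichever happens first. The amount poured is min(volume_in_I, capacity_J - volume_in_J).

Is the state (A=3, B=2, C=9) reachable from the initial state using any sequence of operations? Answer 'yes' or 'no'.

BFS from (A=3, B=0, C=0):
  1. fill(C) -> (A=3 B=0 C=11)
  2. pour(C -> B) -> (A=3 B=6 C=5)
  3. empty(B) -> (A=3 B=0 C=5)
  4. pour(C -> B) -> (A=3 B=5 C=0)
  5. pour(A -> B) -> (A=2 B=6 C=0)
  6. pour(B -> C) -> (A=2 B=0 C=6)
  7. fill(B) -> (A=2 B=6 C=6)
  8. pour(B -> A) -> (A=3 B=5 C=6)
  9. pour(A -> C) -> (A=0 B=5 C=9)
  10. pour(B -> A) -> (A=3 B=2 C=9)
Target reached → yes.

Answer: yes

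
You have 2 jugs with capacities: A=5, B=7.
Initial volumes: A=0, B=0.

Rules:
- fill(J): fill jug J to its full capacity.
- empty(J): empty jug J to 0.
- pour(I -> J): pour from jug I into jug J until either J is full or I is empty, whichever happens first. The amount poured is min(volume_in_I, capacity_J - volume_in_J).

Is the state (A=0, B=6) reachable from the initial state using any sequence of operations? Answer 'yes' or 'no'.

Answer: yes

Derivation:
BFS from (A=0, B=0):
  1. fill(B) -> (A=0 B=7)
  2. pour(B -> A) -> (A=5 B=2)
  3. empty(A) -> (A=0 B=2)
  4. pour(B -> A) -> (A=2 B=0)
  5. fill(B) -> (A=2 B=7)
  6. pour(B -> A) -> (A=5 B=4)
  7. empty(A) -> (A=0 B=4)
  8. pour(B -> A) -> (A=4 B=0)
  9. fill(B) -> (A=4 B=7)
  10. pour(B -> A) -> (A=5 B=6)
  11. empty(A) -> (A=0 B=6)
Target reached → yes.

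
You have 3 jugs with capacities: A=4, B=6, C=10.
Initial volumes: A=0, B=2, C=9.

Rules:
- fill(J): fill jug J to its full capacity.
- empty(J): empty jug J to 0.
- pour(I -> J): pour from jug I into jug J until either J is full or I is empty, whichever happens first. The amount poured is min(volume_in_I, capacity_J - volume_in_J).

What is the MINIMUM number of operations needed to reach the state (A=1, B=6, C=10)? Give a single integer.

Answer: 3

Derivation:
BFS from (A=0, B=2, C=9). One shortest path:
  1. pour(B -> A) -> (A=2 B=0 C=9)
  2. fill(B) -> (A=2 B=6 C=9)
  3. pour(A -> C) -> (A=1 B=6 C=10)
Reached target in 3 moves.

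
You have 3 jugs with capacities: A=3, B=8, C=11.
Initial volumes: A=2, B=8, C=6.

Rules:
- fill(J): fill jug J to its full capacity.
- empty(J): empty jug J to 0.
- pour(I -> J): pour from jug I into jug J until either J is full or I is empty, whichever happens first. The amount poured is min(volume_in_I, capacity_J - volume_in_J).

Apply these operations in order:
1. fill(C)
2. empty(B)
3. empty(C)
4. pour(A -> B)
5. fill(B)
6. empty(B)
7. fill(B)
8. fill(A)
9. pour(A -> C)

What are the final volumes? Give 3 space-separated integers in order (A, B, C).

Step 1: fill(C) -> (A=2 B=8 C=11)
Step 2: empty(B) -> (A=2 B=0 C=11)
Step 3: empty(C) -> (A=2 B=0 C=0)
Step 4: pour(A -> B) -> (A=0 B=2 C=0)
Step 5: fill(B) -> (A=0 B=8 C=0)
Step 6: empty(B) -> (A=0 B=0 C=0)
Step 7: fill(B) -> (A=0 B=8 C=0)
Step 8: fill(A) -> (A=3 B=8 C=0)
Step 9: pour(A -> C) -> (A=0 B=8 C=3)

Answer: 0 8 3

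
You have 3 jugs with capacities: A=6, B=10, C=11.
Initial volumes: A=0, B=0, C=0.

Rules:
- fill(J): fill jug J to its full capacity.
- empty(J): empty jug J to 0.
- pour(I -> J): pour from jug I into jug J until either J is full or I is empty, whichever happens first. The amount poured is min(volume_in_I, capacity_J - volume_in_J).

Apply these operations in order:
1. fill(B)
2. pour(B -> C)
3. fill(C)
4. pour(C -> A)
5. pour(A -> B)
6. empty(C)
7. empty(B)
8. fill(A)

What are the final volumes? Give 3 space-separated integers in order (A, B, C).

Answer: 6 0 0

Derivation:
Step 1: fill(B) -> (A=0 B=10 C=0)
Step 2: pour(B -> C) -> (A=0 B=0 C=10)
Step 3: fill(C) -> (A=0 B=0 C=11)
Step 4: pour(C -> A) -> (A=6 B=0 C=5)
Step 5: pour(A -> B) -> (A=0 B=6 C=5)
Step 6: empty(C) -> (A=0 B=6 C=0)
Step 7: empty(B) -> (A=0 B=0 C=0)
Step 8: fill(A) -> (A=6 B=0 C=0)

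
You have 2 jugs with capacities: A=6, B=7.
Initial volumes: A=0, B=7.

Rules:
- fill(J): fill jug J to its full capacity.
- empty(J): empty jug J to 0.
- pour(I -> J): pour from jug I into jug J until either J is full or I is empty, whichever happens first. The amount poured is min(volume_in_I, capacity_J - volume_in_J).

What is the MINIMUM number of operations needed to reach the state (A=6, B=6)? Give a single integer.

BFS from (A=0, B=7). One shortest path:
  1. fill(A) -> (A=6 B=7)
  2. empty(B) -> (A=6 B=0)
  3. pour(A -> B) -> (A=0 B=6)
  4. fill(A) -> (A=6 B=6)
Reached target in 4 moves.

Answer: 4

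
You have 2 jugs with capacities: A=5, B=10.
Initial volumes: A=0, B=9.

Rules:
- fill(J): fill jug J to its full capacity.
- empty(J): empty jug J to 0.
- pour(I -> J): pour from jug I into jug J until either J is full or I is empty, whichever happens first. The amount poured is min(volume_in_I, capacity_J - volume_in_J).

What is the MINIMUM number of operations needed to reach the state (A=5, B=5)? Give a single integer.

BFS from (A=0, B=9). One shortest path:
  1. fill(B) -> (A=0 B=10)
  2. pour(B -> A) -> (A=5 B=5)
Reached target in 2 moves.

Answer: 2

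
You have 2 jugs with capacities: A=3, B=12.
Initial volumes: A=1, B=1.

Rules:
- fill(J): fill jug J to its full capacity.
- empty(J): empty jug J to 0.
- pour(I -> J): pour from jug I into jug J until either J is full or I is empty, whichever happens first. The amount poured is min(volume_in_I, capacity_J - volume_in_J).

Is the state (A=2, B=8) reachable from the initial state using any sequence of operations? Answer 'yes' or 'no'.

BFS explored all 31 reachable states.
Reachable set includes: (0,0), (0,1), (0,2), (0,3), (0,4), (0,5), (0,6), (0,7), (0,8), (0,9), (0,10), (0,11) ...
Target (A=2, B=8) not in reachable set → no.

Answer: no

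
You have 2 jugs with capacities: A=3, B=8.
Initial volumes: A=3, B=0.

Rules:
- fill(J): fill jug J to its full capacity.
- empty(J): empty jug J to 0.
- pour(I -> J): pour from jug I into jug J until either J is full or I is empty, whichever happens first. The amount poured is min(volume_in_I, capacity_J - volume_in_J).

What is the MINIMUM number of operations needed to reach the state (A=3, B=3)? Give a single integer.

Answer: 2

Derivation:
BFS from (A=3, B=0). One shortest path:
  1. pour(A -> B) -> (A=0 B=3)
  2. fill(A) -> (A=3 B=3)
Reached target in 2 moves.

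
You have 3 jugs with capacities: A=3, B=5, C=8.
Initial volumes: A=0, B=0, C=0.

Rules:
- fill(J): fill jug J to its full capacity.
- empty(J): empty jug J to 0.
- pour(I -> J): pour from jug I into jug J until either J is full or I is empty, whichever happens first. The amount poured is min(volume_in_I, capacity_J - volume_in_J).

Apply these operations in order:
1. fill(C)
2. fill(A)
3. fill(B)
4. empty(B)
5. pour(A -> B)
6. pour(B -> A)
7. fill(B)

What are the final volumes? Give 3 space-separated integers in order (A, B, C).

Step 1: fill(C) -> (A=0 B=0 C=8)
Step 2: fill(A) -> (A=3 B=0 C=8)
Step 3: fill(B) -> (A=3 B=5 C=8)
Step 4: empty(B) -> (A=3 B=0 C=8)
Step 5: pour(A -> B) -> (A=0 B=3 C=8)
Step 6: pour(B -> A) -> (A=3 B=0 C=8)
Step 7: fill(B) -> (A=3 B=5 C=8)

Answer: 3 5 8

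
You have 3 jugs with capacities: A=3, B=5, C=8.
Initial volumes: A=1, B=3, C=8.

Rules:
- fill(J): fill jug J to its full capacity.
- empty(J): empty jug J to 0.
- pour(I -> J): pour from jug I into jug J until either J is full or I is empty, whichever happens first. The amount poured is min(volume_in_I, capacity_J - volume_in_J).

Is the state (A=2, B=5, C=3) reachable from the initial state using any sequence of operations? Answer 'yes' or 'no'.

BFS from (A=1, B=3, C=8):
  1. pour(A -> B) -> (A=0 B=4 C=8)
  2. fill(A) -> (A=3 B=4 C=8)
  3. pour(A -> B) -> (A=2 B=5 C=8)
  4. empty(B) -> (A=2 B=0 C=8)
  5. pour(C -> B) -> (A=2 B=5 C=3)
Target reached → yes.

Answer: yes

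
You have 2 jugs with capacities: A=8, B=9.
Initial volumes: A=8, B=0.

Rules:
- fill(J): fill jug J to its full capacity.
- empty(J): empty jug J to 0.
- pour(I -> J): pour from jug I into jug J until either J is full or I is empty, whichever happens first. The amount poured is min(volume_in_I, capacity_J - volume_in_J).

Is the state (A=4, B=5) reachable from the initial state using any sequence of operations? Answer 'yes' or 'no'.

BFS explored all 34 reachable states.
Reachable set includes: (0,0), (0,1), (0,2), (0,3), (0,4), (0,5), (0,6), (0,7), (0,8), (0,9), (1,0), (1,9) ...
Target (A=4, B=5) not in reachable set → no.

Answer: no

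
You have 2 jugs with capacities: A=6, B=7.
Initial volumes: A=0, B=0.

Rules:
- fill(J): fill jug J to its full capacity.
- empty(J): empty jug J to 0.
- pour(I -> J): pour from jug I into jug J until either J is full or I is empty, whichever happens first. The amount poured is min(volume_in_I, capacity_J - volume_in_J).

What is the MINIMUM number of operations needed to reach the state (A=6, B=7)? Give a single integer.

BFS from (A=0, B=0). One shortest path:
  1. fill(A) -> (A=6 B=0)
  2. fill(B) -> (A=6 B=7)
Reached target in 2 moves.

Answer: 2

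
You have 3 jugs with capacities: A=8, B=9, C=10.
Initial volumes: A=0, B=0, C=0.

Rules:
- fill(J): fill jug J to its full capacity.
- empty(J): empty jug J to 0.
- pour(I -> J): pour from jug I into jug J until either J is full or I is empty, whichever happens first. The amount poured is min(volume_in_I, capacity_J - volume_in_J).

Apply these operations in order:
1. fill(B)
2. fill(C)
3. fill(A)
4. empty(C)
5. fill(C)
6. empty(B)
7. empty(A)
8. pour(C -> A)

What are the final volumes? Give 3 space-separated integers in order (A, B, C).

Answer: 8 0 2

Derivation:
Step 1: fill(B) -> (A=0 B=9 C=0)
Step 2: fill(C) -> (A=0 B=9 C=10)
Step 3: fill(A) -> (A=8 B=9 C=10)
Step 4: empty(C) -> (A=8 B=9 C=0)
Step 5: fill(C) -> (A=8 B=9 C=10)
Step 6: empty(B) -> (A=8 B=0 C=10)
Step 7: empty(A) -> (A=0 B=0 C=10)
Step 8: pour(C -> A) -> (A=8 B=0 C=2)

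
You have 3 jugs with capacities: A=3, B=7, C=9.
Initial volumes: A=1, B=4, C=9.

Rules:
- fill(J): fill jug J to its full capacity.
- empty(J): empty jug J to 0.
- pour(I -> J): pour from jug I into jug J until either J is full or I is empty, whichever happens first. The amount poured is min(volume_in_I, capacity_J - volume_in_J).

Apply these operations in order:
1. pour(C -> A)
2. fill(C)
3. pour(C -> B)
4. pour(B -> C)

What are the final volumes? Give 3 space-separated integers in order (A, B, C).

Step 1: pour(C -> A) -> (A=3 B=4 C=7)
Step 2: fill(C) -> (A=3 B=4 C=9)
Step 3: pour(C -> B) -> (A=3 B=7 C=6)
Step 4: pour(B -> C) -> (A=3 B=4 C=9)

Answer: 3 4 9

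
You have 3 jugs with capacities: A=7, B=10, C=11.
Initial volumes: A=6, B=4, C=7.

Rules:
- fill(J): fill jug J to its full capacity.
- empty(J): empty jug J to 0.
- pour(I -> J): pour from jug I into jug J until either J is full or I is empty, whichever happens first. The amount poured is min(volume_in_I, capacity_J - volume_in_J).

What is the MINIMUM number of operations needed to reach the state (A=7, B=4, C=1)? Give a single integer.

BFS from (A=6, B=4, C=7). One shortest path:
  1. fill(A) -> (A=7 B=4 C=7)
  2. fill(C) -> (A=7 B=4 C=11)
  3. pour(A -> B) -> (A=1 B=10 C=11)
  4. empty(B) -> (A=1 B=0 C=11)
  5. pour(C -> B) -> (A=1 B=10 C=1)
  6. pour(B -> A) -> (A=7 B=4 C=1)
Reached target in 6 moves.

Answer: 6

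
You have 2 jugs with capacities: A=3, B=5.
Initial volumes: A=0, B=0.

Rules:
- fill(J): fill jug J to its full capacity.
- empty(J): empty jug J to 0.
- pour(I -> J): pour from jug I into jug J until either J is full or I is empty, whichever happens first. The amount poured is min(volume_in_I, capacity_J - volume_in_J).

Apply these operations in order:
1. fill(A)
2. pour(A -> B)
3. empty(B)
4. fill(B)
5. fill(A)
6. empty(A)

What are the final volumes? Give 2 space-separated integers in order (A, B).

Answer: 0 5

Derivation:
Step 1: fill(A) -> (A=3 B=0)
Step 2: pour(A -> B) -> (A=0 B=3)
Step 3: empty(B) -> (A=0 B=0)
Step 4: fill(B) -> (A=0 B=5)
Step 5: fill(A) -> (A=3 B=5)
Step 6: empty(A) -> (A=0 B=5)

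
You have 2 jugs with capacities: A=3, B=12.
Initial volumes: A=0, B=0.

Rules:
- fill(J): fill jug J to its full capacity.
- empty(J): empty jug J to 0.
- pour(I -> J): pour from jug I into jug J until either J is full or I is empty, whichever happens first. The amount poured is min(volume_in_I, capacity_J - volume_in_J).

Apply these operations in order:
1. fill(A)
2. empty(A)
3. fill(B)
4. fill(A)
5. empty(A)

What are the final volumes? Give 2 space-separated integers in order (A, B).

Step 1: fill(A) -> (A=3 B=0)
Step 2: empty(A) -> (A=0 B=0)
Step 3: fill(B) -> (A=0 B=12)
Step 4: fill(A) -> (A=3 B=12)
Step 5: empty(A) -> (A=0 B=12)

Answer: 0 12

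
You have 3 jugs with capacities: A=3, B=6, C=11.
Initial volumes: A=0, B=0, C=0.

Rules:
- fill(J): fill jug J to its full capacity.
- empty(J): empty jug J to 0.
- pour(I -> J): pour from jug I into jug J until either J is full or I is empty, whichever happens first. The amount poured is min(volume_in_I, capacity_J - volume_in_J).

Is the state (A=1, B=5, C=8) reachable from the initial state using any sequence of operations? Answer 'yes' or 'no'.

BFS explored all 236 reachable states.
Reachable set includes: (0,0,0), (0,0,1), (0,0,2), (0,0,3), (0,0,4), (0,0,5), (0,0,6), (0,0,7), (0,0,8), (0,0,9), (0,0,10), (0,0,11) ...
Target (A=1, B=5, C=8) not in reachable set → no.

Answer: no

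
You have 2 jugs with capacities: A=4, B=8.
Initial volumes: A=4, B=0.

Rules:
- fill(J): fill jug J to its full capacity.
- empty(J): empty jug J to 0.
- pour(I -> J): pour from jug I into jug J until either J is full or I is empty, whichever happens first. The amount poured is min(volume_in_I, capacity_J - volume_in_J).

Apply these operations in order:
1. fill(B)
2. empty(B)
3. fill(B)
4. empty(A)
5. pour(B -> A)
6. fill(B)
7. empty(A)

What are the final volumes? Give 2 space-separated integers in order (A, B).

Answer: 0 8

Derivation:
Step 1: fill(B) -> (A=4 B=8)
Step 2: empty(B) -> (A=4 B=0)
Step 3: fill(B) -> (A=4 B=8)
Step 4: empty(A) -> (A=0 B=8)
Step 5: pour(B -> A) -> (A=4 B=4)
Step 6: fill(B) -> (A=4 B=8)
Step 7: empty(A) -> (A=0 B=8)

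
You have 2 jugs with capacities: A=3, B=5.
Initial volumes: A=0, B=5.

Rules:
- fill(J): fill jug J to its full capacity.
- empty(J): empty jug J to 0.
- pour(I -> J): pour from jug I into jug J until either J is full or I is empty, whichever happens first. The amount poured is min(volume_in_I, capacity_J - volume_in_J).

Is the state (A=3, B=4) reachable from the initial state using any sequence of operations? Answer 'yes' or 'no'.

Answer: yes

Derivation:
BFS from (A=0, B=5):
  1. pour(B -> A) -> (A=3 B=2)
  2. empty(A) -> (A=0 B=2)
  3. pour(B -> A) -> (A=2 B=0)
  4. fill(B) -> (A=2 B=5)
  5. pour(B -> A) -> (A=3 B=4)
Target reached → yes.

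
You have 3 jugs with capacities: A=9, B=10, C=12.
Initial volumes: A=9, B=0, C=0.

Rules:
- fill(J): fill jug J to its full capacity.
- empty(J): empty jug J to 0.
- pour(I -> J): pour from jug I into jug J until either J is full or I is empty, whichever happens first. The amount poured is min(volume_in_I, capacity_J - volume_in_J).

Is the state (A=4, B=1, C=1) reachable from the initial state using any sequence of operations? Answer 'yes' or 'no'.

Answer: no

Derivation:
BFS explored all 638 reachable states.
Reachable set includes: (0,0,0), (0,0,1), (0,0,2), (0,0,3), (0,0,4), (0,0,5), (0,0,6), (0,0,7), (0,0,8), (0,0,9), (0,0,10), (0,0,11) ...
Target (A=4, B=1, C=1) not in reachable set → no.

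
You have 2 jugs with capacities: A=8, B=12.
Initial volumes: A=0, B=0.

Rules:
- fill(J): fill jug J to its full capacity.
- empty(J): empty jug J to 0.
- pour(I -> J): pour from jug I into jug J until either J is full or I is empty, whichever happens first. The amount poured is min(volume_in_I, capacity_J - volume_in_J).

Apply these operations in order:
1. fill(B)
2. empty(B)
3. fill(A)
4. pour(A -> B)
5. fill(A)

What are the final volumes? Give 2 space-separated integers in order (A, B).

Step 1: fill(B) -> (A=0 B=12)
Step 2: empty(B) -> (A=0 B=0)
Step 3: fill(A) -> (A=8 B=0)
Step 4: pour(A -> B) -> (A=0 B=8)
Step 5: fill(A) -> (A=8 B=8)

Answer: 8 8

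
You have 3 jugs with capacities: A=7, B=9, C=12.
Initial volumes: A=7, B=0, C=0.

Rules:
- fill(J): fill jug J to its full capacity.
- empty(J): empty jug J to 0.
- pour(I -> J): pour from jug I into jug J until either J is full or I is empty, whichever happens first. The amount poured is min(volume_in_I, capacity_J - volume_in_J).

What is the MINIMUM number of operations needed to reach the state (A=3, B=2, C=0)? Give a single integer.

Answer: 6

Derivation:
BFS from (A=7, B=0, C=0). One shortest path:
  1. empty(A) -> (A=0 B=0 C=0)
  2. fill(C) -> (A=0 B=0 C=12)
  3. pour(C -> B) -> (A=0 B=9 C=3)
  4. pour(B -> A) -> (A=7 B=2 C=3)
  5. empty(A) -> (A=0 B=2 C=3)
  6. pour(C -> A) -> (A=3 B=2 C=0)
Reached target in 6 moves.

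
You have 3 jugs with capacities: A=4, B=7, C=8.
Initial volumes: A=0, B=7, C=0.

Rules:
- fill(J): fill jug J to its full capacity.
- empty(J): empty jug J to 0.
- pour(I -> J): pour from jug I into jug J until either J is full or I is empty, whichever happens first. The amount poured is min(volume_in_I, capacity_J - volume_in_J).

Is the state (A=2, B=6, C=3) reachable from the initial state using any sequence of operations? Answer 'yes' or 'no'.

Answer: no

Derivation:
BFS explored all 234 reachable states.
Reachable set includes: (0,0,0), (0,0,1), (0,0,2), (0,0,3), (0,0,4), (0,0,5), (0,0,6), (0,0,7), (0,0,8), (0,1,0), (0,1,1), (0,1,2) ...
Target (A=2, B=6, C=3) not in reachable set → no.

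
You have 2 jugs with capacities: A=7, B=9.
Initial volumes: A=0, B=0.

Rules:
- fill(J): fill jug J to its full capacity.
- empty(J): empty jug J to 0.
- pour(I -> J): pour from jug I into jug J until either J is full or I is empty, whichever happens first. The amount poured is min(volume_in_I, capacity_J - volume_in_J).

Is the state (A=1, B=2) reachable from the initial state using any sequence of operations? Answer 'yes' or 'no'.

BFS explored all 32 reachable states.
Reachable set includes: (0,0), (0,1), (0,2), (0,3), (0,4), (0,5), (0,6), (0,7), (0,8), (0,9), (1,0), (1,9) ...
Target (A=1, B=2) not in reachable set → no.

Answer: no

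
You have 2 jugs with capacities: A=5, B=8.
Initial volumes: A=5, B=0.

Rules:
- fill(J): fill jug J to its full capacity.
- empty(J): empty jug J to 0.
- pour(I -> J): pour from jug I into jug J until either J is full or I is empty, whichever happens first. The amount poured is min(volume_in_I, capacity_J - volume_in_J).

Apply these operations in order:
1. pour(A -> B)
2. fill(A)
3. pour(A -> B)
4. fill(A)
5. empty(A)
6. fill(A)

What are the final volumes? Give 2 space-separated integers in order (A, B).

Step 1: pour(A -> B) -> (A=0 B=5)
Step 2: fill(A) -> (A=5 B=5)
Step 3: pour(A -> B) -> (A=2 B=8)
Step 4: fill(A) -> (A=5 B=8)
Step 5: empty(A) -> (A=0 B=8)
Step 6: fill(A) -> (A=5 B=8)

Answer: 5 8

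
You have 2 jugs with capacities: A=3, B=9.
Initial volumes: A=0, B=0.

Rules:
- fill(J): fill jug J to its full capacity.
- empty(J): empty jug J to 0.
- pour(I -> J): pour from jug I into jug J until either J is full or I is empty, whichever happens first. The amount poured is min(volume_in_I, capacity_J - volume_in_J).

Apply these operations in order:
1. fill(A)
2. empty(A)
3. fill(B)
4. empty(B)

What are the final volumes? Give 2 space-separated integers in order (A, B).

Step 1: fill(A) -> (A=3 B=0)
Step 2: empty(A) -> (A=0 B=0)
Step 3: fill(B) -> (A=0 B=9)
Step 4: empty(B) -> (A=0 B=0)

Answer: 0 0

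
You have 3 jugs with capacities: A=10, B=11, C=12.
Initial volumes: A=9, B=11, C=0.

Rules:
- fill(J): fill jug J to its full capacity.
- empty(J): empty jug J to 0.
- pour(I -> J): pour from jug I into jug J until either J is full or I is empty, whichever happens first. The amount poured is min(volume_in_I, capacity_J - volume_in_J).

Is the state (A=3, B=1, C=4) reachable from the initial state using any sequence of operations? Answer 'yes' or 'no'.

Answer: no

Derivation:
BFS explored all 726 reachable states.
Reachable set includes: (0,0,0), (0,0,1), (0,0,2), (0,0,3), (0,0,4), (0,0,5), (0,0,6), (0,0,7), (0,0,8), (0,0,9), (0,0,10), (0,0,11) ...
Target (A=3, B=1, C=4) not in reachable set → no.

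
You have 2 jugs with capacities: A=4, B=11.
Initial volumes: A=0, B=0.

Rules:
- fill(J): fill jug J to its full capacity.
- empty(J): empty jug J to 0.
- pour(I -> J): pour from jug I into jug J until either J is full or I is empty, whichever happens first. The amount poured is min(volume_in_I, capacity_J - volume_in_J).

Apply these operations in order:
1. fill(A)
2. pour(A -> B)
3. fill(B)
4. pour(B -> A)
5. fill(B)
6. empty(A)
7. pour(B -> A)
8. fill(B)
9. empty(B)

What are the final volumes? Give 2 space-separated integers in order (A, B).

Step 1: fill(A) -> (A=4 B=0)
Step 2: pour(A -> B) -> (A=0 B=4)
Step 3: fill(B) -> (A=0 B=11)
Step 4: pour(B -> A) -> (A=4 B=7)
Step 5: fill(B) -> (A=4 B=11)
Step 6: empty(A) -> (A=0 B=11)
Step 7: pour(B -> A) -> (A=4 B=7)
Step 8: fill(B) -> (A=4 B=11)
Step 9: empty(B) -> (A=4 B=0)

Answer: 4 0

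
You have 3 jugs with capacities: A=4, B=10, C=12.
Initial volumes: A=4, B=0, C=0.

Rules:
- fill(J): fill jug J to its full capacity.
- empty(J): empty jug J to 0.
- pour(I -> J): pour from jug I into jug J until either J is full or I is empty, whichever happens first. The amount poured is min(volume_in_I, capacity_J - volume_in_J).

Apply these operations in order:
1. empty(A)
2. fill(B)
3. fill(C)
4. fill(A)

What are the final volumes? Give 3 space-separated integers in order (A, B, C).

Answer: 4 10 12

Derivation:
Step 1: empty(A) -> (A=0 B=0 C=0)
Step 2: fill(B) -> (A=0 B=10 C=0)
Step 3: fill(C) -> (A=0 B=10 C=12)
Step 4: fill(A) -> (A=4 B=10 C=12)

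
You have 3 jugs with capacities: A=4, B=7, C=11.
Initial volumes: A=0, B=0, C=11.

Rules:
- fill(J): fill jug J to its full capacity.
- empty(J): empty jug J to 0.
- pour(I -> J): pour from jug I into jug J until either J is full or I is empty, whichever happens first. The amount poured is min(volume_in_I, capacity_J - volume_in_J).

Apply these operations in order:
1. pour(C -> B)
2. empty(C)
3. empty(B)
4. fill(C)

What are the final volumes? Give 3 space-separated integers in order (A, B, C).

Step 1: pour(C -> B) -> (A=0 B=7 C=4)
Step 2: empty(C) -> (A=0 B=7 C=0)
Step 3: empty(B) -> (A=0 B=0 C=0)
Step 4: fill(C) -> (A=0 B=0 C=11)

Answer: 0 0 11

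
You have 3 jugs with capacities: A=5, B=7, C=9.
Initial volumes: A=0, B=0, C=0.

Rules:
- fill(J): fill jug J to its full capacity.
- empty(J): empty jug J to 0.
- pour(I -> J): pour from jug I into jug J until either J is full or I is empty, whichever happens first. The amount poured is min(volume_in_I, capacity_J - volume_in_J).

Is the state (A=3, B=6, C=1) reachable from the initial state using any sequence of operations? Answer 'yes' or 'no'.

BFS explored all 288 reachable states.
Reachable set includes: (0,0,0), (0,0,1), (0,0,2), (0,0,3), (0,0,4), (0,0,5), (0,0,6), (0,0,7), (0,0,8), (0,0,9), (0,1,0), (0,1,1) ...
Target (A=3, B=6, C=1) not in reachable set → no.

Answer: no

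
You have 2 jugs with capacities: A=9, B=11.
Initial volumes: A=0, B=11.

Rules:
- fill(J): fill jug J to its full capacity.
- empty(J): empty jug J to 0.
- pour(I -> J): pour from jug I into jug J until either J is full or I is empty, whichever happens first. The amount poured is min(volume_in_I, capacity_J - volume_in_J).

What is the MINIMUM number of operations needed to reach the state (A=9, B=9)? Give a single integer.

Answer: 4

Derivation:
BFS from (A=0, B=11). One shortest path:
  1. fill(A) -> (A=9 B=11)
  2. empty(B) -> (A=9 B=0)
  3. pour(A -> B) -> (A=0 B=9)
  4. fill(A) -> (A=9 B=9)
Reached target in 4 moves.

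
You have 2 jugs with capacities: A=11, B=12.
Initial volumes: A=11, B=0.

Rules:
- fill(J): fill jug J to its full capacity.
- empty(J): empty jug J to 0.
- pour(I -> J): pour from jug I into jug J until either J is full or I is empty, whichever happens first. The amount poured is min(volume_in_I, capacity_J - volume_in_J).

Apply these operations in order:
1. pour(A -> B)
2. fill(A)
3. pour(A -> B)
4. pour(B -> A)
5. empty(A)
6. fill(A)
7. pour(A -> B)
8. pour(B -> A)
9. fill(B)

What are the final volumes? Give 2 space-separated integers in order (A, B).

Step 1: pour(A -> B) -> (A=0 B=11)
Step 2: fill(A) -> (A=11 B=11)
Step 3: pour(A -> B) -> (A=10 B=12)
Step 4: pour(B -> A) -> (A=11 B=11)
Step 5: empty(A) -> (A=0 B=11)
Step 6: fill(A) -> (A=11 B=11)
Step 7: pour(A -> B) -> (A=10 B=12)
Step 8: pour(B -> A) -> (A=11 B=11)
Step 9: fill(B) -> (A=11 B=12)

Answer: 11 12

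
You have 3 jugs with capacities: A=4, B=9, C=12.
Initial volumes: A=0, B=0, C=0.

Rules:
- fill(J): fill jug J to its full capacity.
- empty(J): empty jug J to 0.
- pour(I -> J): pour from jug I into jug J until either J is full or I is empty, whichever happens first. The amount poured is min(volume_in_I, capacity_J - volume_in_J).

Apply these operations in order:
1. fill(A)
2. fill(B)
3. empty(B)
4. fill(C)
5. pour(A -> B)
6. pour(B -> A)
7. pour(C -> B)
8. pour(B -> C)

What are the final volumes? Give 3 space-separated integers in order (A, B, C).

Answer: 4 0 12

Derivation:
Step 1: fill(A) -> (A=4 B=0 C=0)
Step 2: fill(B) -> (A=4 B=9 C=0)
Step 3: empty(B) -> (A=4 B=0 C=0)
Step 4: fill(C) -> (A=4 B=0 C=12)
Step 5: pour(A -> B) -> (A=0 B=4 C=12)
Step 6: pour(B -> A) -> (A=4 B=0 C=12)
Step 7: pour(C -> B) -> (A=4 B=9 C=3)
Step 8: pour(B -> C) -> (A=4 B=0 C=12)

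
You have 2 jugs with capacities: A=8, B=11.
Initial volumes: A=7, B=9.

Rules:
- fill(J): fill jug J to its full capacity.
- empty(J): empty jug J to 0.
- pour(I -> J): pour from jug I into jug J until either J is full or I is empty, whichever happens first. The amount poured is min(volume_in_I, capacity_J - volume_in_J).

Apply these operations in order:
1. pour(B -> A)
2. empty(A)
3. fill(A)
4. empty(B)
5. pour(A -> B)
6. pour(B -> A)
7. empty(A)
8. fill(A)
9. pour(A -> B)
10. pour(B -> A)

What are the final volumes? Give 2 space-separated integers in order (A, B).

Answer: 8 0

Derivation:
Step 1: pour(B -> A) -> (A=8 B=8)
Step 2: empty(A) -> (A=0 B=8)
Step 3: fill(A) -> (A=8 B=8)
Step 4: empty(B) -> (A=8 B=0)
Step 5: pour(A -> B) -> (A=0 B=8)
Step 6: pour(B -> A) -> (A=8 B=0)
Step 7: empty(A) -> (A=0 B=0)
Step 8: fill(A) -> (A=8 B=0)
Step 9: pour(A -> B) -> (A=0 B=8)
Step 10: pour(B -> A) -> (A=8 B=0)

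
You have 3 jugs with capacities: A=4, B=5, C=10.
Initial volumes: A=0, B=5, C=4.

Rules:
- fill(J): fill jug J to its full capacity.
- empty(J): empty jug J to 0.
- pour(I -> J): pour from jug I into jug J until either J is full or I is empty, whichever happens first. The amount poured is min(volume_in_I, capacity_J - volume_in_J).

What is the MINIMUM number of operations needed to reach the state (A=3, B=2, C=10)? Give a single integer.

Answer: 8

Derivation:
BFS from (A=0, B=5, C=4). One shortest path:
  1. pour(B -> A) -> (A=4 B=1 C=4)
  2. empty(A) -> (A=0 B=1 C=4)
  3. pour(B -> A) -> (A=1 B=0 C=4)
  4. fill(B) -> (A=1 B=5 C=4)
  5. pour(B -> C) -> (A=1 B=0 C=9)
  6. fill(B) -> (A=1 B=5 C=9)
  7. pour(B -> A) -> (A=4 B=2 C=9)
  8. pour(A -> C) -> (A=3 B=2 C=10)
Reached target in 8 moves.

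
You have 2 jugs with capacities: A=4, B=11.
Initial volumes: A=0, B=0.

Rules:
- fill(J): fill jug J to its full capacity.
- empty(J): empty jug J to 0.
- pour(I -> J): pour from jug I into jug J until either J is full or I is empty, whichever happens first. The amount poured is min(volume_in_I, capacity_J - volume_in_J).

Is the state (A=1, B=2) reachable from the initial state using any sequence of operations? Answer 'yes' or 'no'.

Answer: no

Derivation:
BFS explored all 30 reachable states.
Reachable set includes: (0,0), (0,1), (0,2), (0,3), (0,4), (0,5), (0,6), (0,7), (0,8), (0,9), (0,10), (0,11) ...
Target (A=1, B=2) not in reachable set → no.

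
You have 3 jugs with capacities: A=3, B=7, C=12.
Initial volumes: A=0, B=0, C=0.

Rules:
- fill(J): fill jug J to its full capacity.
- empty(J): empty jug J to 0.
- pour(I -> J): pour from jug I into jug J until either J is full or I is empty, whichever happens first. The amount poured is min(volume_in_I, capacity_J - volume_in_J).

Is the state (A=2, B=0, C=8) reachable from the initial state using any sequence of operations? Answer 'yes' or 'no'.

BFS from (A=0, B=0, C=0):
  1. fill(A) -> (A=3 B=0 C=0)
  2. fill(B) -> (A=3 B=7 C=0)
  3. pour(B -> C) -> (A=3 B=0 C=7)
  4. pour(A -> B) -> (A=0 B=3 C=7)
  5. pour(C -> A) -> (A=3 B=3 C=4)
  6. pour(A -> B) -> (A=0 B=6 C=4)
  7. pour(C -> A) -> (A=3 B=6 C=1)
  8. pour(A -> B) -> (A=2 B=7 C=1)
  9. pour(B -> C) -> (A=2 B=0 C=8)
Target reached → yes.

Answer: yes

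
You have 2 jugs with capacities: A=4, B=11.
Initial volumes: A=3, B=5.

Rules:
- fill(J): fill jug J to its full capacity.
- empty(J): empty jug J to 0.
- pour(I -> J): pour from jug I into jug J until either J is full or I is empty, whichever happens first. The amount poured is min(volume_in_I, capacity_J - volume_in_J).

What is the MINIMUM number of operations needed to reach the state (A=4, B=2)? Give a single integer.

Answer: 6

Derivation:
BFS from (A=3, B=5). One shortest path:
  1. fill(B) -> (A=3 B=11)
  2. pour(B -> A) -> (A=4 B=10)
  3. empty(A) -> (A=0 B=10)
  4. pour(B -> A) -> (A=4 B=6)
  5. empty(A) -> (A=0 B=6)
  6. pour(B -> A) -> (A=4 B=2)
Reached target in 6 moves.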